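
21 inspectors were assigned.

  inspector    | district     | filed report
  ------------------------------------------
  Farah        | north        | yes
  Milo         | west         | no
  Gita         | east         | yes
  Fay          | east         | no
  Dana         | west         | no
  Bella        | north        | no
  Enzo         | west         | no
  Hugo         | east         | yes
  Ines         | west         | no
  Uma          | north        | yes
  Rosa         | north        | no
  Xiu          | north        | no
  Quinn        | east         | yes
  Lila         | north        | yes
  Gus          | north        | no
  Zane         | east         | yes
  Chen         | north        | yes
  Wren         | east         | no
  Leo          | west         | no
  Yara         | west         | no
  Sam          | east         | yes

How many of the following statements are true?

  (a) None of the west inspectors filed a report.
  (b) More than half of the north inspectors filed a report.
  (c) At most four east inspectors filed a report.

1

(a) west: |A| = 6, |A ∩ B| = 0; needs A ∩ B = ∅ (|A ∩ B| = 0) — true.
(b) north: |A| = 8, |A ∩ B| = 4; needs |A ∩ B| > |A ∖ B| — false.
(c) east: |A| = 7, |A ∩ B| = 5; needs |A ∩ B| ≤ 4 — false.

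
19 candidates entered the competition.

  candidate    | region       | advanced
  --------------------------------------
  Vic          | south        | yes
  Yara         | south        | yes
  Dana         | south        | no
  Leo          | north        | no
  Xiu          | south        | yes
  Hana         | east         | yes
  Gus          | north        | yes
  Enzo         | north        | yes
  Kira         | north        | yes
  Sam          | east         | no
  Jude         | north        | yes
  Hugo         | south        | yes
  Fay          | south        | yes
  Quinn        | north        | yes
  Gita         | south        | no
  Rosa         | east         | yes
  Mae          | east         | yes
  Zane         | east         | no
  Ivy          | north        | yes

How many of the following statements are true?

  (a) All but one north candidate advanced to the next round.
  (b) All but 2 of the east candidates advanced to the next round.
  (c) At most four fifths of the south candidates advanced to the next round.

(a) north: |A| = 7, |A ∩ B| = 6; needs |A ∖ B| = 1 — true.
(b) east: |A| = 5, |A ∩ B| = 3; needs |A ∖ B| = 2 — true.
(c) south: |A| = 7, |A ∩ B| = 5; needs |A ∩ B| / |A| ≤ 4/5 — true.

3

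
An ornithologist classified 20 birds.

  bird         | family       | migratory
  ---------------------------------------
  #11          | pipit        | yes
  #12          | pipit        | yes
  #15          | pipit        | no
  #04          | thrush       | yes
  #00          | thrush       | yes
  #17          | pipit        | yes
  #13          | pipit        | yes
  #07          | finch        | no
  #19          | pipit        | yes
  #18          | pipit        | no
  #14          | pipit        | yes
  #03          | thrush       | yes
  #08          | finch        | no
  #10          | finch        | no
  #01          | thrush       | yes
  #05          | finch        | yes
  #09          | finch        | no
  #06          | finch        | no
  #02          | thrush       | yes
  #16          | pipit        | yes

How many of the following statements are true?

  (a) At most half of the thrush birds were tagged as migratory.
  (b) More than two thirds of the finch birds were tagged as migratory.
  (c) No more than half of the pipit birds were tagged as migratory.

(a) thrush: |A| = 5, |A ∩ B| = 5; needs |A ∩ B| ≤ |A ∖ B| — false.
(b) finch: |A| = 6, |A ∩ B| = 1; needs |A ∩ B| / |A| > 2/3 — false.
(c) pipit: |A| = 9, |A ∩ B| = 7; needs |A ∩ B| ≤ |A ∖ B| — false.

0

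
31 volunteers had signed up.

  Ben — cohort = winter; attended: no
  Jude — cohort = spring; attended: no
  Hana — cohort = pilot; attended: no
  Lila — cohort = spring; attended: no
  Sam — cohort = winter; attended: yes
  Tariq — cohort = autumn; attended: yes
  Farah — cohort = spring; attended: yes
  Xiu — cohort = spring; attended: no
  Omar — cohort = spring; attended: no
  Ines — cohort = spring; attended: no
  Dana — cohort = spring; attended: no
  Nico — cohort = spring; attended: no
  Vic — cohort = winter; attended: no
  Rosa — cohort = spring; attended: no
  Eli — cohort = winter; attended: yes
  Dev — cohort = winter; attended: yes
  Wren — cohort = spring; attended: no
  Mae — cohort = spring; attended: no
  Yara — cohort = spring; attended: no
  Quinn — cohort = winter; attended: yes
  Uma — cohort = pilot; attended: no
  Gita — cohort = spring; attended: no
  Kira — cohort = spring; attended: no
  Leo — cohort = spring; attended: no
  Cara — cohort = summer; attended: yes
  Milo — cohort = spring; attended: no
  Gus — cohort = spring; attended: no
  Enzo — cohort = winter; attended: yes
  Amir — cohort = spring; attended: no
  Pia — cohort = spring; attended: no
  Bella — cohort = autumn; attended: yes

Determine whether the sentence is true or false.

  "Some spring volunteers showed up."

True

Truth condition: A ∩ B ≠ ∅ (|A ∩ B| ≥ 1).
|A| = 19, |A ∩ B| = 1, |A ∖ B| = 18.
So the statement is true.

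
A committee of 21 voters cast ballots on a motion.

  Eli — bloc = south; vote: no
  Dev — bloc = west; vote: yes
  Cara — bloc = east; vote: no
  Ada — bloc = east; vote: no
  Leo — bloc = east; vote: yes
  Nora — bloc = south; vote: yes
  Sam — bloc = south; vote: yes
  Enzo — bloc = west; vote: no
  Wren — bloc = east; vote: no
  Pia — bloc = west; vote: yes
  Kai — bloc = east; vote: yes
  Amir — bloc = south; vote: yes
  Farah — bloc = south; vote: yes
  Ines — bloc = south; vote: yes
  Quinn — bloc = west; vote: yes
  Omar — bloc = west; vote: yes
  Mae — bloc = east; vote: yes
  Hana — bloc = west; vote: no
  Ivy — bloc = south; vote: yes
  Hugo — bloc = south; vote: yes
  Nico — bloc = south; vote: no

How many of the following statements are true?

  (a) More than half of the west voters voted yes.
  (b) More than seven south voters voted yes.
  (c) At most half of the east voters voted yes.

2

(a) west: |A| = 6, |A ∩ B| = 4; needs |A ∩ B| > |A ∖ B| — true.
(b) south: |A| = 9, |A ∩ B| = 7; needs |A ∩ B| > 7 — false.
(c) east: |A| = 6, |A ∩ B| = 3; needs |A ∩ B| ≤ |A ∖ B| — true.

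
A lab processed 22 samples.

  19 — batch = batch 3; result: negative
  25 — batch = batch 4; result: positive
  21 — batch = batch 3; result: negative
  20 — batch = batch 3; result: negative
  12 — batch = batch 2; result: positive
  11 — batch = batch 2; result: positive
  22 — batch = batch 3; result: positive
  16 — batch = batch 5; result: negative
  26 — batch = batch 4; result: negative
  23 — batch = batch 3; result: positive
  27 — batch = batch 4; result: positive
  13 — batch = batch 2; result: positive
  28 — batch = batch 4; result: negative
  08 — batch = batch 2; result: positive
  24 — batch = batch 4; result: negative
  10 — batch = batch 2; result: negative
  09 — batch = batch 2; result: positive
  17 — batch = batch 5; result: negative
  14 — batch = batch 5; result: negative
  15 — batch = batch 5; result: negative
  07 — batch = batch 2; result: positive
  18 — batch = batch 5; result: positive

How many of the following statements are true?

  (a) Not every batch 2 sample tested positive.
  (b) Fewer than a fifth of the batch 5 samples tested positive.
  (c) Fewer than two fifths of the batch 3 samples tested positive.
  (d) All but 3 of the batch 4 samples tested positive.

2

(a) batch 2: |A| = 7, |A ∩ B| = 6; needs A ⊄ B (|A ∖ B| ≥ 1) — true.
(b) batch 5: |A| = 5, |A ∩ B| = 1; needs |A ∩ B| / |A| < 1/5 — false.
(c) batch 3: |A| = 5, |A ∩ B| = 2; needs |A ∩ B| / |A| < 2/5 — false.
(d) batch 4: |A| = 5, |A ∩ B| = 2; needs |A ∖ B| = 3 — true.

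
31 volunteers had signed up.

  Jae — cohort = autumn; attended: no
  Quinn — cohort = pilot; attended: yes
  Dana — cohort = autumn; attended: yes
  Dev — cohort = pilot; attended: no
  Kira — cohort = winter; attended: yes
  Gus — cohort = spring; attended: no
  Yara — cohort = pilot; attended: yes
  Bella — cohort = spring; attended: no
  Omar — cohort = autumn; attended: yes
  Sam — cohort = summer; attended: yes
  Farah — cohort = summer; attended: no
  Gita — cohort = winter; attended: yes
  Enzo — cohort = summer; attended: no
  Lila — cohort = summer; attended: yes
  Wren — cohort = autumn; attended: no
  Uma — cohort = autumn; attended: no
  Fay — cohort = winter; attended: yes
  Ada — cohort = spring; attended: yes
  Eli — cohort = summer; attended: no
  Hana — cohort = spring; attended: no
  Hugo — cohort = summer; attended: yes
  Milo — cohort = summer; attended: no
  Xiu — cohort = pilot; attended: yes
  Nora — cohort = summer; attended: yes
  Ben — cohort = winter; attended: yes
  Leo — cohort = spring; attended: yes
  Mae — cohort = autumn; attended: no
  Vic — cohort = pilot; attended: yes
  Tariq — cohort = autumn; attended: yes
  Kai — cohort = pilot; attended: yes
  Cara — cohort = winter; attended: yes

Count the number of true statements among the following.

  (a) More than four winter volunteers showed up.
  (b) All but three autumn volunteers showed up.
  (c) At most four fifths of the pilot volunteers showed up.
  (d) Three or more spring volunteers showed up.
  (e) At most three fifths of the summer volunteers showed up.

2

(a) winter: |A| = 5, |A ∩ B| = 5; needs |A ∩ B| > 4 — true.
(b) autumn: |A| = 7, |A ∩ B| = 3; needs |A ∖ B| = 3 — false.
(c) pilot: |A| = 6, |A ∩ B| = 5; needs |A ∩ B| / |A| ≤ 4/5 — false.
(d) spring: |A| = 5, |A ∩ B| = 2; needs |A ∩ B| ≥ 3 — false.
(e) summer: |A| = 8, |A ∩ B| = 4; needs |A ∩ B| / |A| ≤ 3/5 — true.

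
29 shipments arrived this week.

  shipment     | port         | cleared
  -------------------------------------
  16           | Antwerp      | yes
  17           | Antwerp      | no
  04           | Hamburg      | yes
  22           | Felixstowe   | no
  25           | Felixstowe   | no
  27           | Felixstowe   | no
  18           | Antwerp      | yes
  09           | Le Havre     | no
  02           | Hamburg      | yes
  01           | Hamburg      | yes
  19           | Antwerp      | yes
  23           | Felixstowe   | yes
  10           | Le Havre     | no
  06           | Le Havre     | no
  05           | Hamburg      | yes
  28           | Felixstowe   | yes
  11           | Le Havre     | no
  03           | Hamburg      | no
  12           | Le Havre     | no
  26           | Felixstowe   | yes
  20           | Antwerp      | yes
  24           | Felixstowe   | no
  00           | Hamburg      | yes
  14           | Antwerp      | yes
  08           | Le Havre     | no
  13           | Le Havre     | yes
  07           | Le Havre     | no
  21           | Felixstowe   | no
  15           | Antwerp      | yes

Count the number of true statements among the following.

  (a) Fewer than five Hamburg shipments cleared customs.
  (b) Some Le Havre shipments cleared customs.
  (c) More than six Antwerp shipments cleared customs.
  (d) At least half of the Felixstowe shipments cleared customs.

(a) Hamburg: |A| = 6, |A ∩ B| = 5; needs |A ∩ B| < 5 — false.
(b) Le Havre: |A| = 8, |A ∩ B| = 1; needs A ∩ B ≠ ∅ (|A ∩ B| ≥ 1) — true.
(c) Antwerp: |A| = 7, |A ∩ B| = 6; needs |A ∩ B| > 6 — false.
(d) Felixstowe: |A| = 8, |A ∩ B| = 3; needs |A ∩ B| ≥ |A ∖ B| — false.

1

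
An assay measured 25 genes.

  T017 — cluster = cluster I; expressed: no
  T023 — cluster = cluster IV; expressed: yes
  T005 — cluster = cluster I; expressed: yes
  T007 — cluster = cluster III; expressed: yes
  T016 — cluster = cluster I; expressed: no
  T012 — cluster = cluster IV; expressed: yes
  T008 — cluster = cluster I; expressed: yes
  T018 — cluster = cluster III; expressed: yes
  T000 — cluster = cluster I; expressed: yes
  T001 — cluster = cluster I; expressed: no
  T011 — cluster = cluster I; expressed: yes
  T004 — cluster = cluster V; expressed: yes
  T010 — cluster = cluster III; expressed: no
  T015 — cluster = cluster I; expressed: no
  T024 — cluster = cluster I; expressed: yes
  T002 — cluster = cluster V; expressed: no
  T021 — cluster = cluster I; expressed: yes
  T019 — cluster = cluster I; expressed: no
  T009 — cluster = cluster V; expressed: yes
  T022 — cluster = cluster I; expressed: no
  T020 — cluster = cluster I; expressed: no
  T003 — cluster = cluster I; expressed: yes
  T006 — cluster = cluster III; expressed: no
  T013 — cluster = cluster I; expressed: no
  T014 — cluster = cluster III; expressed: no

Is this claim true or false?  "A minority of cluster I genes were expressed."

The determiner here denotes the relation: |A ∩ B| < |A ∖ B|.
|A| = 15, |A ∩ B| = 7, |A ∖ B| = 8.
7 < 8, so the statement is true.

True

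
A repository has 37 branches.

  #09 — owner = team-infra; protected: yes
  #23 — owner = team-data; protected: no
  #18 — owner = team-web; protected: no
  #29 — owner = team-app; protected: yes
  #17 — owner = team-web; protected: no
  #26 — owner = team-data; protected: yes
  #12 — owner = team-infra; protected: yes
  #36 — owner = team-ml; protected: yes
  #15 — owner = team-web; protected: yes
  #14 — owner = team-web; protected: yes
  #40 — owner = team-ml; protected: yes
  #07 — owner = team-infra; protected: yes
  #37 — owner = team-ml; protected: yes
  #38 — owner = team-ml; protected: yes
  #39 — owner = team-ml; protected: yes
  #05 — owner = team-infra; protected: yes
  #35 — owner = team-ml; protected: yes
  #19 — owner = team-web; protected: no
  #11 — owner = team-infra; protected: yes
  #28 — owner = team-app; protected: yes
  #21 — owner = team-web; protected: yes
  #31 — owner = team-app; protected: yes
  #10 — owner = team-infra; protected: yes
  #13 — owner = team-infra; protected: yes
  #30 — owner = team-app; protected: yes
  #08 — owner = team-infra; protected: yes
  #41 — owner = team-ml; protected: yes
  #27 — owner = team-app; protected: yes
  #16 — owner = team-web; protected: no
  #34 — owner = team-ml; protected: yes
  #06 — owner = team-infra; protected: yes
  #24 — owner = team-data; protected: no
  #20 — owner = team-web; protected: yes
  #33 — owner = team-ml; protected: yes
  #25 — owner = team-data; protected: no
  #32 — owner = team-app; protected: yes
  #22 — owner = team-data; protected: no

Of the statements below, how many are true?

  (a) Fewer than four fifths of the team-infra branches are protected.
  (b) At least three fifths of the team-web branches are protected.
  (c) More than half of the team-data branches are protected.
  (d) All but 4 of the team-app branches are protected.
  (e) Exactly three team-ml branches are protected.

0

(a) team-infra: |A| = 9, |A ∩ B| = 9; needs |A ∩ B| / |A| < 4/5 — false.
(b) team-web: |A| = 8, |A ∩ B| = 4; needs |A ∩ B| / |A| ≥ 3/5 — false.
(c) team-data: |A| = 5, |A ∩ B| = 1; needs |A ∩ B| > |A ∖ B| — false.
(d) team-app: |A| = 6, |A ∩ B| = 6; needs |A ∖ B| = 4 — false.
(e) team-ml: |A| = 9, |A ∩ B| = 9; needs |A ∩ B| = 3 — false.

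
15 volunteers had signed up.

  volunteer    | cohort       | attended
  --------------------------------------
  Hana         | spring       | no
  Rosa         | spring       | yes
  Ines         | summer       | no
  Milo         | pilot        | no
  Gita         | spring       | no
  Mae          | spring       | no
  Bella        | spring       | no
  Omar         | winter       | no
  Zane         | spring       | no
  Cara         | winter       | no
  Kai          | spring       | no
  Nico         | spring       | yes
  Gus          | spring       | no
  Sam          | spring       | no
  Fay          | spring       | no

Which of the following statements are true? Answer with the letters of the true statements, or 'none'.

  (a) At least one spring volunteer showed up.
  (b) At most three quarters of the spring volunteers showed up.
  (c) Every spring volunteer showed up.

|A| = 11, |A ∩ B| = 2, |A ∖ B| = 9.
(a) A ∩ B ≠ ∅ (|A ∩ B| ≥ 1): holds.
(b) |A ∩ B| / |A| ≤ 3/4: holds.
(c) A ⊆ B, i.e. every element of A is in B (|A ∖ B| = 0): fails.

(a), (b)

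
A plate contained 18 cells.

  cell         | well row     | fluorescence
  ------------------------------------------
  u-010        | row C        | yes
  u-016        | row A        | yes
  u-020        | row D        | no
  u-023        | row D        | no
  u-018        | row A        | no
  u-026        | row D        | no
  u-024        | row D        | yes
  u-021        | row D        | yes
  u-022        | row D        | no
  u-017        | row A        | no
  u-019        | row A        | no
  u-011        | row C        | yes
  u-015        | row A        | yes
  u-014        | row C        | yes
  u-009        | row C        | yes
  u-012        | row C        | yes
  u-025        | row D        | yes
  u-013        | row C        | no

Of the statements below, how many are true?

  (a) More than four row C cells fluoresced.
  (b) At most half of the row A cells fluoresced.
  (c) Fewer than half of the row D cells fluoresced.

(a) row C: |A| = 6, |A ∩ B| = 5; needs |A ∩ B| > 4 — true.
(b) row A: |A| = 5, |A ∩ B| = 2; needs |A ∩ B| ≤ |A ∖ B| — true.
(c) row D: |A| = 7, |A ∩ B| = 3; needs |A ∩ B| < |A ∖ B| — true.

3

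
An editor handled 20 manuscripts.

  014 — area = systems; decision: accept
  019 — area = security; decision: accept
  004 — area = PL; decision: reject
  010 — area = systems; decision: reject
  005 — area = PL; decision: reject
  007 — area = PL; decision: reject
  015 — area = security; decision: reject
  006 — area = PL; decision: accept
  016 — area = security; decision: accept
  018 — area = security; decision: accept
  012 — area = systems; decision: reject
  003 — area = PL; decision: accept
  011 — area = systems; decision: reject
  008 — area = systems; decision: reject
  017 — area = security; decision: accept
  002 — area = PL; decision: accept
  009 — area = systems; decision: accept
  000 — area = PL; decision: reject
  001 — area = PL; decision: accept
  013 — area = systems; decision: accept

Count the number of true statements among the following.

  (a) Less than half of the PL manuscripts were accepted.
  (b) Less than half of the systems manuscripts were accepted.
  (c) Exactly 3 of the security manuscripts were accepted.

1

(a) PL: |A| = 8, |A ∩ B| = 4; needs |A ∩ B| < |A ∖ B| — false.
(b) systems: |A| = 7, |A ∩ B| = 3; needs |A ∩ B| < |A ∖ B| — true.
(c) security: |A| = 5, |A ∩ B| = 4; needs |A ∩ B| = 3 — false.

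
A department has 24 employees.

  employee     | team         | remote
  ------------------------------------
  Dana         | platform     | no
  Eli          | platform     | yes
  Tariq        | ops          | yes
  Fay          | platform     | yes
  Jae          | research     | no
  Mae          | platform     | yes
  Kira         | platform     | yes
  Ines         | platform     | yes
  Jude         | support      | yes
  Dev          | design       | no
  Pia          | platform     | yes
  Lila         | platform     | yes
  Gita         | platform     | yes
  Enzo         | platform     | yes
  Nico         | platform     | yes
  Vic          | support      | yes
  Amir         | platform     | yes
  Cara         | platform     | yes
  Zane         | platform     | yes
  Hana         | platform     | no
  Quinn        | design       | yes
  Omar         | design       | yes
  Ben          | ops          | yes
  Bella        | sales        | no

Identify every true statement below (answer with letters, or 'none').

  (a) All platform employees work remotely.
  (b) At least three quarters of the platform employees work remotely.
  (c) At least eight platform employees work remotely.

(b), (c)

|A| = 15, |A ∩ B| = 13, |A ∖ B| = 2.
(a) A ⊆ B, i.e. every element of A is in B (|A ∖ B| = 0): fails.
(b) |A ∩ B| / |A| ≥ 3/4: holds.
(c) |A ∩ B| ≥ 8: holds.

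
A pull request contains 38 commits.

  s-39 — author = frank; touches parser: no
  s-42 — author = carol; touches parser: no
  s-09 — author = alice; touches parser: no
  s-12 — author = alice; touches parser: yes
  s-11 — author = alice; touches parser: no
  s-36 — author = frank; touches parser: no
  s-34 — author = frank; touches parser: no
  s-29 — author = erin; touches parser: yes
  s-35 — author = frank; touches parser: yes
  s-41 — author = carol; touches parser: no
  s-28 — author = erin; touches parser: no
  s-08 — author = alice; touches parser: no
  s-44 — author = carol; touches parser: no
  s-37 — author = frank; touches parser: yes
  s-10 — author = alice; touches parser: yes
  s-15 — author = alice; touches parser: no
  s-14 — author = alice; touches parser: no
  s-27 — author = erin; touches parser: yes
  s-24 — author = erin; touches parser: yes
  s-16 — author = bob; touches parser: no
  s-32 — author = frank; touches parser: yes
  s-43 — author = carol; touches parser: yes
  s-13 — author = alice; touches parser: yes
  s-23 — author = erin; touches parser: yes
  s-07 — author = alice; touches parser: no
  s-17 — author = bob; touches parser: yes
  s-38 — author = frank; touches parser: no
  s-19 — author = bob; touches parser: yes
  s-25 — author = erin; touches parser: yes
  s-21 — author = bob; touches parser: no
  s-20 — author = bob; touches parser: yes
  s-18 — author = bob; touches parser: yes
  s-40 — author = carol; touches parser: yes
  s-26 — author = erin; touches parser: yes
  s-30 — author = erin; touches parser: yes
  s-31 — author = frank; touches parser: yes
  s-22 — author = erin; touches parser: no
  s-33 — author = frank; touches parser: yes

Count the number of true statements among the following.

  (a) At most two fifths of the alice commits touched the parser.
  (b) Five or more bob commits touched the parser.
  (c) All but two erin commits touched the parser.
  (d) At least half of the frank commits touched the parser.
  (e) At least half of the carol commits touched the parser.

(a) alice: |A| = 9, |A ∩ B| = 3; needs |A ∩ B| / |A| ≤ 2/5 — true.
(b) bob: |A| = 6, |A ∩ B| = 4; needs |A ∩ B| ≥ 5 — false.
(c) erin: |A| = 9, |A ∩ B| = 7; needs |A ∖ B| = 2 — true.
(d) frank: |A| = 9, |A ∩ B| = 5; needs |A ∩ B| ≥ |A ∖ B| — true.
(e) carol: |A| = 5, |A ∩ B| = 2; needs |A ∩ B| ≥ |A ∖ B| — false.

3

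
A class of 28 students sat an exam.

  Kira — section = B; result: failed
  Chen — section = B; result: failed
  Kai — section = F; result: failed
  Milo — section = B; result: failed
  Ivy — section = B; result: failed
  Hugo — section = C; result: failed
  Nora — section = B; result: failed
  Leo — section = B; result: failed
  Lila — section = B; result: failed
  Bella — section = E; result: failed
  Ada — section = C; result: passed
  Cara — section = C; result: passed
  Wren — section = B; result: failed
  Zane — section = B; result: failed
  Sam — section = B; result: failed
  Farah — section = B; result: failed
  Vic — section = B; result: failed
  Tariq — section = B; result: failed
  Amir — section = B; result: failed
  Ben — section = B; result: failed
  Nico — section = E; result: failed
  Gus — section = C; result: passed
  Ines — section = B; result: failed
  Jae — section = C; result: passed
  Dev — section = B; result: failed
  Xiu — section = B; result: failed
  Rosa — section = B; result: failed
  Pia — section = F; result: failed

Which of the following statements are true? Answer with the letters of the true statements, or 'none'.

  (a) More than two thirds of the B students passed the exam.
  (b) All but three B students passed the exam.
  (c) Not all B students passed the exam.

|A| = 19, |A ∩ B| = 0, |A ∖ B| = 19.
(a) |A ∩ B| / |A| > 2/3: fails.
(b) |A ∖ B| = 3: fails.
(c) A ⊄ B (|A ∖ B| ≥ 1): holds.

(c)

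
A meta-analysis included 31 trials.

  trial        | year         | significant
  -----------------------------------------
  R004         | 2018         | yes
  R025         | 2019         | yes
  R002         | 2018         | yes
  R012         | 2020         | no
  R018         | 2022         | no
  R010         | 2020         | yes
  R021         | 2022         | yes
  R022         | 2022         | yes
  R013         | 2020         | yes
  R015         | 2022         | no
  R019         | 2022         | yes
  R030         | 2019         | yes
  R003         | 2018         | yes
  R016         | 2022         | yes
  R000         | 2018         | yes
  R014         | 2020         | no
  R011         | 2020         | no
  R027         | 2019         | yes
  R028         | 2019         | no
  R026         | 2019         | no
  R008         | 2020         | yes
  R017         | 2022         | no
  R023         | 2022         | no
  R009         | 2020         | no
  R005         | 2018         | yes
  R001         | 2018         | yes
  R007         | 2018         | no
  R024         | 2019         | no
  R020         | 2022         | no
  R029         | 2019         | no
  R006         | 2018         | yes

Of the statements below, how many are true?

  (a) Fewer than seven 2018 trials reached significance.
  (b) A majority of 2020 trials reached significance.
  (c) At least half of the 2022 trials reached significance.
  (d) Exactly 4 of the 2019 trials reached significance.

0

(a) 2018: |A| = 8, |A ∩ B| = 7; needs |A ∩ B| < 7 — false.
(b) 2020: |A| = 7, |A ∩ B| = 3; needs |A ∩ B| > |A ∖ B| — false.
(c) 2022: |A| = 9, |A ∩ B| = 4; needs |A ∩ B| ≥ |A ∖ B| — false.
(d) 2019: |A| = 7, |A ∩ B| = 3; needs |A ∩ B| = 4 — false.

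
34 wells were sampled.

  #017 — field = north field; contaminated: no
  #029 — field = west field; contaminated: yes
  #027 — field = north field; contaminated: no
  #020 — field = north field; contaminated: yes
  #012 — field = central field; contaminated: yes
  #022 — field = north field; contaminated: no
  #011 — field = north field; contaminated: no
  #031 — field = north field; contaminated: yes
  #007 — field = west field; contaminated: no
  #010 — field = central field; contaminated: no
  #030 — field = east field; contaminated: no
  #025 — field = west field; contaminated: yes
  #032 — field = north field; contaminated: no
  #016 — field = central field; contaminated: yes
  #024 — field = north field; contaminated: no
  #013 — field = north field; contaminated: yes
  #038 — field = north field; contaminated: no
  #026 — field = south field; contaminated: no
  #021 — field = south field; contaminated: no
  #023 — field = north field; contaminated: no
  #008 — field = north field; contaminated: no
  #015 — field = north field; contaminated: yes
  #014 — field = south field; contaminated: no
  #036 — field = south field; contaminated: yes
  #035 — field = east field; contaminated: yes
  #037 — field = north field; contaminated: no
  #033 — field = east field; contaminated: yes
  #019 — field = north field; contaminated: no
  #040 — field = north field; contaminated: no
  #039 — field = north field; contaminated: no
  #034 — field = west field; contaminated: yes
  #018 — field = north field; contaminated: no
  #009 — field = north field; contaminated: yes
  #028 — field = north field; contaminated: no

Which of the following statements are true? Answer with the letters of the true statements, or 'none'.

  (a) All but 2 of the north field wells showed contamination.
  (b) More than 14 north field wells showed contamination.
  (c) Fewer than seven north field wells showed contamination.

(c)

|A| = 20, |A ∩ B| = 5, |A ∖ B| = 15.
(a) |A ∖ B| = 2: fails.
(b) |A ∩ B| > 14: fails.
(c) |A ∩ B| < 7: holds.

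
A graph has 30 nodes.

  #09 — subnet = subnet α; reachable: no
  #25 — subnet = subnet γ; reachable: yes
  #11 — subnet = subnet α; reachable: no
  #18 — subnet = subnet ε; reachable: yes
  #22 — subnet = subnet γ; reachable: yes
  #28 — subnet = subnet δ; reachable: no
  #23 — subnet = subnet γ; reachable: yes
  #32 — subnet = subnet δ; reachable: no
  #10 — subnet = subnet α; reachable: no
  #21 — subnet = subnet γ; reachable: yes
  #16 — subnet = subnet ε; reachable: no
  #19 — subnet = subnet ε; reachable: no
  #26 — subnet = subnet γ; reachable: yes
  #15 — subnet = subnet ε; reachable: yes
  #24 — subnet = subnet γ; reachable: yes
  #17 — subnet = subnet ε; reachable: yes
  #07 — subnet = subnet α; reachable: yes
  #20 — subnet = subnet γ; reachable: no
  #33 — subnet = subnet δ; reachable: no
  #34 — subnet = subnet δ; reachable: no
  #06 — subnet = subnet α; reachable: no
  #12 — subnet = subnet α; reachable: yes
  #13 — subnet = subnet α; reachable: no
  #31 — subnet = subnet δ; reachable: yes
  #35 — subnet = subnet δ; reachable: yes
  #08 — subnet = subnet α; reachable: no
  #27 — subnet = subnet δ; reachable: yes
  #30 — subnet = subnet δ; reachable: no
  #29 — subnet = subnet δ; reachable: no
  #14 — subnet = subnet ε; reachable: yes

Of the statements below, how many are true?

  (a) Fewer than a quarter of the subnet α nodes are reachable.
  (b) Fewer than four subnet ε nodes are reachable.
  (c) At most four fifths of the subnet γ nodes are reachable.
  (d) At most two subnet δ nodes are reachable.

(a) subnet α: |A| = 8, |A ∩ B| = 2; needs |A ∩ B| / |A| < 1/4 — false.
(b) subnet ε: |A| = 6, |A ∩ B| = 4; needs |A ∩ B| < 4 — false.
(c) subnet γ: |A| = 7, |A ∩ B| = 6; needs |A ∩ B| / |A| ≤ 4/5 — false.
(d) subnet δ: |A| = 9, |A ∩ B| = 3; needs |A ∩ B| ≤ 2 — false.

0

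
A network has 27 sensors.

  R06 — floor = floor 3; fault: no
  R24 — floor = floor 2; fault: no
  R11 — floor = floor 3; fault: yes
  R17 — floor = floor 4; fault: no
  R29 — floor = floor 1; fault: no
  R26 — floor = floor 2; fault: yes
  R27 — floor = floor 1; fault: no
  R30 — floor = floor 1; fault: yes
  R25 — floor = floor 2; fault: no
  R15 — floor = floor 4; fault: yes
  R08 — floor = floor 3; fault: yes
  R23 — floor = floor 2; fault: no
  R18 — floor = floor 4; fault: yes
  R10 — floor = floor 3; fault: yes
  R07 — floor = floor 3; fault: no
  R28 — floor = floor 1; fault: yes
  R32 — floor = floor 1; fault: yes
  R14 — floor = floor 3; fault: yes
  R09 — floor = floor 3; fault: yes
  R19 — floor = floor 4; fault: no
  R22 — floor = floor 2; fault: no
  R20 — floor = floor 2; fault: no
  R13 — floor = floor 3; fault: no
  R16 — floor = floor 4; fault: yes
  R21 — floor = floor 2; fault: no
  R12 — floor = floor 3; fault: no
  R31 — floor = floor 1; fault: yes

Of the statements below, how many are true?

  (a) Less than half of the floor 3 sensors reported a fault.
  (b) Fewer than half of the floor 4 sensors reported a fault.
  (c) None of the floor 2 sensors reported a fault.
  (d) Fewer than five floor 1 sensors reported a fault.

(a) floor 3: |A| = 9, |A ∩ B| = 5; needs |A ∩ B| < |A ∖ B| — false.
(b) floor 4: |A| = 5, |A ∩ B| = 3; needs |A ∩ B| < |A ∖ B| — false.
(c) floor 2: |A| = 7, |A ∩ B| = 1; needs A ∩ B = ∅ (|A ∩ B| = 0) — false.
(d) floor 1: |A| = 6, |A ∩ B| = 4; needs |A ∩ B| < 5 — true.

1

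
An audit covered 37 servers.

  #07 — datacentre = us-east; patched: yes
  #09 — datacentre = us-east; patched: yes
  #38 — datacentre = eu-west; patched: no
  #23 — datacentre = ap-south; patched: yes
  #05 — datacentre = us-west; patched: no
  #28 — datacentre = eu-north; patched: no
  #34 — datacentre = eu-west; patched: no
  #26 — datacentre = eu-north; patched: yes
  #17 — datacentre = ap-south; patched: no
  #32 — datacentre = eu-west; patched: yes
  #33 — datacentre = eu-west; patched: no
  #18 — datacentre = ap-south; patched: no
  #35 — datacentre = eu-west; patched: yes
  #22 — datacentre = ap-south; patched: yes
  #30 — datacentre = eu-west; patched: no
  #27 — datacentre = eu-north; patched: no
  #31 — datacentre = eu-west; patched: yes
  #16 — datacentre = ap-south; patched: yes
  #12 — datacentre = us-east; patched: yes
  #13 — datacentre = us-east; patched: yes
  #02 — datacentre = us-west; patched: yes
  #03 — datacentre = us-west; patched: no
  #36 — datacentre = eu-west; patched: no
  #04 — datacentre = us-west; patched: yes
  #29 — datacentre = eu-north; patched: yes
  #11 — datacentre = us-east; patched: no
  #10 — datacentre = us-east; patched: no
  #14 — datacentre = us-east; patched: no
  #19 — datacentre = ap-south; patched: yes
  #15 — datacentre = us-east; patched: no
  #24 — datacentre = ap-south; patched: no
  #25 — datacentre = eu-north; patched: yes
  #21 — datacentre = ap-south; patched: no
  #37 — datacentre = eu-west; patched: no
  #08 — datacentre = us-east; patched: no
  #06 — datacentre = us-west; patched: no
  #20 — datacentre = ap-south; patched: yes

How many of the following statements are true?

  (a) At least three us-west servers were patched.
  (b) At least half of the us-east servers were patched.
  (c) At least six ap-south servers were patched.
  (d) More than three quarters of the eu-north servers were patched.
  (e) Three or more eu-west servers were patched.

(a) us-west: |A| = 5, |A ∩ B| = 2; needs |A ∩ B| ≥ 3 — false.
(b) us-east: |A| = 9, |A ∩ B| = 4; needs |A ∩ B| ≥ |A ∖ B| — false.
(c) ap-south: |A| = 9, |A ∩ B| = 5; needs |A ∩ B| ≥ 6 — false.
(d) eu-north: |A| = 5, |A ∩ B| = 3; needs |A ∩ B| / |A| > 3/4 — false.
(e) eu-west: |A| = 9, |A ∩ B| = 3; needs |A ∩ B| ≥ 3 — true.

1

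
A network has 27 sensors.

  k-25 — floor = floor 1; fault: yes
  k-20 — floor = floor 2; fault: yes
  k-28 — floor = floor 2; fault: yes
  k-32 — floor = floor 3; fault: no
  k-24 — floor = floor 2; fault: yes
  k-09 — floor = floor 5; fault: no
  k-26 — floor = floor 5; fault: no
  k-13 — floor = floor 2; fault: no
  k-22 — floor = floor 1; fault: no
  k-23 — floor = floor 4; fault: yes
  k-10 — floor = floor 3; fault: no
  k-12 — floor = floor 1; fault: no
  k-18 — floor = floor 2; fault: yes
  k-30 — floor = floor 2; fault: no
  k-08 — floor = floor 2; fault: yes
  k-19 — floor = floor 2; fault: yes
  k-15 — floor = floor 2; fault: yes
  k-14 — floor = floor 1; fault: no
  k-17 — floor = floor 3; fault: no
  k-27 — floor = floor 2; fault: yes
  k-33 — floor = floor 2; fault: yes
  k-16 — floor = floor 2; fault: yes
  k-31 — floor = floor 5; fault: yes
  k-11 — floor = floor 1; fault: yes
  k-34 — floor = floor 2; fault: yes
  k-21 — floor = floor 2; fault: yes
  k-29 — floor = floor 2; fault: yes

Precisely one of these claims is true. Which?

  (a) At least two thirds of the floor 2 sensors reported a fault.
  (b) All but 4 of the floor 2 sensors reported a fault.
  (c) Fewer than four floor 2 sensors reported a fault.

(a)

|A| = 15, |A ∩ B| = 13, |A ∖ B| = 2.
(a) requires |A ∩ B| / |A| ≥ 2/3: true.
(b) requires |A ∖ B| = 4: false.
(c) requires |A ∩ B| < 4: false.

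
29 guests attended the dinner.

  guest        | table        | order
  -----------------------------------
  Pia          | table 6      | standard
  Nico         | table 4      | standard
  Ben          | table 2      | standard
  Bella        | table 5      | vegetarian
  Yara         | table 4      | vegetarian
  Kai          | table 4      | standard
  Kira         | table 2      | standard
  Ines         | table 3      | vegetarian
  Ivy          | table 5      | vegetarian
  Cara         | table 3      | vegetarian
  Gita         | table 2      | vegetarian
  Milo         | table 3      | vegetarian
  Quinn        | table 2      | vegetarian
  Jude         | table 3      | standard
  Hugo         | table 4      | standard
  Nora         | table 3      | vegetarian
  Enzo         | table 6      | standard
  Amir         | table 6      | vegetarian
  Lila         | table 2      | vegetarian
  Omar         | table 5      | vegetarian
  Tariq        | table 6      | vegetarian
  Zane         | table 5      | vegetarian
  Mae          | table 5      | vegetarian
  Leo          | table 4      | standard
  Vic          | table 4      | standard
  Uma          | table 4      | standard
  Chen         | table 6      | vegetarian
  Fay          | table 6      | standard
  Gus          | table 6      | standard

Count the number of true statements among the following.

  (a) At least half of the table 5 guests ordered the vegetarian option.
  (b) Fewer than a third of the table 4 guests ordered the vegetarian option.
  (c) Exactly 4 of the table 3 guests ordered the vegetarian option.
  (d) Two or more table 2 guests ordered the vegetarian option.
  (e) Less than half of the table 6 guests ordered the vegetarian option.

5

(a) table 5: |A| = 5, |A ∩ B| = 5; needs |A ∩ B| ≥ |A ∖ B| — true.
(b) table 4: |A| = 7, |A ∩ B| = 1; needs |A ∩ B| / |A| < 1/3 — true.
(c) table 3: |A| = 5, |A ∩ B| = 4; needs |A ∩ B| = 4 — true.
(d) table 2: |A| = 5, |A ∩ B| = 3; needs |A ∩ B| ≥ 2 — true.
(e) table 6: |A| = 7, |A ∩ B| = 3; needs |A ∩ B| < |A ∖ B| — true.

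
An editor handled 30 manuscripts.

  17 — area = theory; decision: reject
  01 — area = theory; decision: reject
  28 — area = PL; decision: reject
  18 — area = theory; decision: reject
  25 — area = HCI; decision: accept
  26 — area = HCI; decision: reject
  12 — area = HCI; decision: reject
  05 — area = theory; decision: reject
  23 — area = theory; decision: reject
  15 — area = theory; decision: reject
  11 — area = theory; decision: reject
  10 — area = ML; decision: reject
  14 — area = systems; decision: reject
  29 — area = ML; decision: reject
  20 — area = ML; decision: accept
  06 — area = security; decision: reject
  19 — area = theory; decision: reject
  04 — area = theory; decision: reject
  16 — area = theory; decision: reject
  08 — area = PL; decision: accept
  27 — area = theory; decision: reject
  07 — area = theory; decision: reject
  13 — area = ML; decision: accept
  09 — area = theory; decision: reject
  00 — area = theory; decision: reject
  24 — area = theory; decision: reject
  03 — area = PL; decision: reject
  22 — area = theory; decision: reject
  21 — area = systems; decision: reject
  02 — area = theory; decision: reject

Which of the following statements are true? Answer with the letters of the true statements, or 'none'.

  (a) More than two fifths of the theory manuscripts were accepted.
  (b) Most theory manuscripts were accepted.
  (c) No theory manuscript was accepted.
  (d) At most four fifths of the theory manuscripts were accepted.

|A| = 17, |A ∩ B| = 0, |A ∖ B| = 17.
(a) |A ∩ B| / |A| > 2/5: fails.
(b) |A ∩ B| > |A ∖ B|: fails.
(c) A ∩ B = ∅ (|A ∩ B| = 0): holds.
(d) |A ∩ B| / |A| ≤ 4/5: holds.

(c), (d)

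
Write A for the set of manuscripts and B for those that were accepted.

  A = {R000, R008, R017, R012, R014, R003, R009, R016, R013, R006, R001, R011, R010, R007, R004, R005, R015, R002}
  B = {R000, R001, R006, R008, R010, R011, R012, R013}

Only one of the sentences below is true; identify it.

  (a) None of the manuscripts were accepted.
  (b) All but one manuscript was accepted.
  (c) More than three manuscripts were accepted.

|A| = 18, |A ∩ B| = 8, |A ∖ B| = 10.
(a) requires A ∩ B = ∅ (|A ∩ B| = 0): false.
(b) requires |A ∖ B| = 1: false.
(c) requires |A ∩ B| > 3: true.

(c)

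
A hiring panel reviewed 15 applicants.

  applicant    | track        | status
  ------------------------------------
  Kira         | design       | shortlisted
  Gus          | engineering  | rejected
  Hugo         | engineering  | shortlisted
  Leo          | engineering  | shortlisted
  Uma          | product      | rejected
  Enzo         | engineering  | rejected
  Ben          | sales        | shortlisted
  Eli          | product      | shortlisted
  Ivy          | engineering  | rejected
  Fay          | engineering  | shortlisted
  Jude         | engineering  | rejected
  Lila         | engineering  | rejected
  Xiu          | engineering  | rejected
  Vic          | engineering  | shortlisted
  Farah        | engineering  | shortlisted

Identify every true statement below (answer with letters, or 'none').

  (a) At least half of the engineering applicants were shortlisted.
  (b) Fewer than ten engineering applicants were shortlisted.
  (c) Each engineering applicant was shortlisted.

(b)

|A| = 11, |A ∩ B| = 5, |A ∖ B| = 6.
(a) |A ∩ B| ≥ |A ∖ B|: fails.
(b) |A ∩ B| < 10: holds.
(c) A ⊆ B, i.e. every element of A is in B (|A ∖ B| = 0): fails.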